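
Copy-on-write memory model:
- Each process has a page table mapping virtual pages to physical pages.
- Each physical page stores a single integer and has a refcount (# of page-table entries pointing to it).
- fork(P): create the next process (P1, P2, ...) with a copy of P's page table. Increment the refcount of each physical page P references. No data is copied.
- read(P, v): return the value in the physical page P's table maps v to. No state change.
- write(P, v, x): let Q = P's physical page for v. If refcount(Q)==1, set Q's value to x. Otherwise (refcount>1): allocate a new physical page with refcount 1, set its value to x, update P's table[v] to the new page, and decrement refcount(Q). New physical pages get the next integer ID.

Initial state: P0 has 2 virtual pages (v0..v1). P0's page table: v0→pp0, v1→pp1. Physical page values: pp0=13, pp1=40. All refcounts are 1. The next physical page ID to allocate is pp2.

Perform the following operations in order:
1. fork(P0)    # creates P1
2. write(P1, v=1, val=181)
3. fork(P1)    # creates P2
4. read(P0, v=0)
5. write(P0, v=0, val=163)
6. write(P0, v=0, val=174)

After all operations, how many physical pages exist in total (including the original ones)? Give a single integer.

Answer: 4

Derivation:
Op 1: fork(P0) -> P1. 2 ppages; refcounts: pp0:2 pp1:2
Op 2: write(P1, v1, 181). refcount(pp1)=2>1 -> COPY to pp2. 3 ppages; refcounts: pp0:2 pp1:1 pp2:1
Op 3: fork(P1) -> P2. 3 ppages; refcounts: pp0:3 pp1:1 pp2:2
Op 4: read(P0, v0) -> 13. No state change.
Op 5: write(P0, v0, 163). refcount(pp0)=3>1 -> COPY to pp3. 4 ppages; refcounts: pp0:2 pp1:1 pp2:2 pp3:1
Op 6: write(P0, v0, 174). refcount(pp3)=1 -> write in place. 4 ppages; refcounts: pp0:2 pp1:1 pp2:2 pp3:1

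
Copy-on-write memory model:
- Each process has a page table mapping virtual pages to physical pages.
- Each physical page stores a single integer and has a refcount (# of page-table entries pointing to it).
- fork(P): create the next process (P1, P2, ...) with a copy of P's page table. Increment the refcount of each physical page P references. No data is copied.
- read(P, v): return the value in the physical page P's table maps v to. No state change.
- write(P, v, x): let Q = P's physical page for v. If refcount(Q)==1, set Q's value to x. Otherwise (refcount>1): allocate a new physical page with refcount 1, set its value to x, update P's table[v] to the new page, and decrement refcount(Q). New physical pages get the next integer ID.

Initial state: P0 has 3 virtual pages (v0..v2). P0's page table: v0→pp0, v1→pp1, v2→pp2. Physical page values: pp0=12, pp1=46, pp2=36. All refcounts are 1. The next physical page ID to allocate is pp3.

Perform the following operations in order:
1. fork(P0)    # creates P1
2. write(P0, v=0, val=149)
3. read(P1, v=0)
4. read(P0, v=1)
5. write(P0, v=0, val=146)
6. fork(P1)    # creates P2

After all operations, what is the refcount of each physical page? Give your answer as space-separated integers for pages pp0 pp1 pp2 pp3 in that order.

Answer: 2 3 3 1

Derivation:
Op 1: fork(P0) -> P1. 3 ppages; refcounts: pp0:2 pp1:2 pp2:2
Op 2: write(P0, v0, 149). refcount(pp0)=2>1 -> COPY to pp3. 4 ppages; refcounts: pp0:1 pp1:2 pp2:2 pp3:1
Op 3: read(P1, v0) -> 12. No state change.
Op 4: read(P0, v1) -> 46. No state change.
Op 5: write(P0, v0, 146). refcount(pp3)=1 -> write in place. 4 ppages; refcounts: pp0:1 pp1:2 pp2:2 pp3:1
Op 6: fork(P1) -> P2. 4 ppages; refcounts: pp0:2 pp1:3 pp2:3 pp3:1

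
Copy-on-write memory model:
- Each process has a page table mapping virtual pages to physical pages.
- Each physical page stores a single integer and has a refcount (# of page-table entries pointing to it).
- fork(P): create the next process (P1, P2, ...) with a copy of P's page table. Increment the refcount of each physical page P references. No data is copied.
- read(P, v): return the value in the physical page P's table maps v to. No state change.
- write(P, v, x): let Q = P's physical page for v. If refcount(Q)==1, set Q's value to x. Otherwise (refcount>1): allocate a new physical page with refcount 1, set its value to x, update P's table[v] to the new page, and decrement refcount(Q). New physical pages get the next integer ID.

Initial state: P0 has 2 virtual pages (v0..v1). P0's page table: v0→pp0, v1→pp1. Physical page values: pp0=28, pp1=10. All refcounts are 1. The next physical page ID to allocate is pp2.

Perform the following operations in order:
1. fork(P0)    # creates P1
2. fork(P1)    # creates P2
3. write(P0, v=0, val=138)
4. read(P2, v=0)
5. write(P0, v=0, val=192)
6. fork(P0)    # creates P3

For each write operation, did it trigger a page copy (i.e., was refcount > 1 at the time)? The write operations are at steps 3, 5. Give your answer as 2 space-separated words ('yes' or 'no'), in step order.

Op 1: fork(P0) -> P1. 2 ppages; refcounts: pp0:2 pp1:2
Op 2: fork(P1) -> P2. 2 ppages; refcounts: pp0:3 pp1:3
Op 3: write(P0, v0, 138). refcount(pp0)=3>1 -> COPY to pp2. 3 ppages; refcounts: pp0:2 pp1:3 pp2:1
Op 4: read(P2, v0) -> 28. No state change.
Op 5: write(P0, v0, 192). refcount(pp2)=1 -> write in place. 3 ppages; refcounts: pp0:2 pp1:3 pp2:1
Op 6: fork(P0) -> P3. 3 ppages; refcounts: pp0:2 pp1:4 pp2:2

yes no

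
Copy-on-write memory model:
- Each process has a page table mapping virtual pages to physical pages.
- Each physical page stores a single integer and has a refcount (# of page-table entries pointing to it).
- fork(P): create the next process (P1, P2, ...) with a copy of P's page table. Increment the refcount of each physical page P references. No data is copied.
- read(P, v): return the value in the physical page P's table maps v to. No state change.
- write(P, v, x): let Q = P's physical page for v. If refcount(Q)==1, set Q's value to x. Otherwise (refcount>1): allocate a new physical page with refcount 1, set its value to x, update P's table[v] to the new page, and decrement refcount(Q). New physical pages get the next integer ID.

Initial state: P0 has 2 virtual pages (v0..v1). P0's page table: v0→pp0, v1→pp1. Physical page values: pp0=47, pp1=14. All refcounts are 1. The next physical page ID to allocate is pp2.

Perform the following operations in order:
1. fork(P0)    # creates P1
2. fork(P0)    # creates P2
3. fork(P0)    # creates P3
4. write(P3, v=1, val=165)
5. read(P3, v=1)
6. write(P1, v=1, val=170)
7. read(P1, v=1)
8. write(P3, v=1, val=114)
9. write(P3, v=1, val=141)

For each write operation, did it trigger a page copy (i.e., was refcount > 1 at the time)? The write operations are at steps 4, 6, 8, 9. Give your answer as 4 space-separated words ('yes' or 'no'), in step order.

Op 1: fork(P0) -> P1. 2 ppages; refcounts: pp0:2 pp1:2
Op 2: fork(P0) -> P2. 2 ppages; refcounts: pp0:3 pp1:3
Op 3: fork(P0) -> P3. 2 ppages; refcounts: pp0:4 pp1:4
Op 4: write(P3, v1, 165). refcount(pp1)=4>1 -> COPY to pp2. 3 ppages; refcounts: pp0:4 pp1:3 pp2:1
Op 5: read(P3, v1) -> 165. No state change.
Op 6: write(P1, v1, 170). refcount(pp1)=3>1 -> COPY to pp3. 4 ppages; refcounts: pp0:4 pp1:2 pp2:1 pp3:1
Op 7: read(P1, v1) -> 170. No state change.
Op 8: write(P3, v1, 114). refcount(pp2)=1 -> write in place. 4 ppages; refcounts: pp0:4 pp1:2 pp2:1 pp3:1
Op 9: write(P3, v1, 141). refcount(pp2)=1 -> write in place. 4 ppages; refcounts: pp0:4 pp1:2 pp2:1 pp3:1

yes yes no no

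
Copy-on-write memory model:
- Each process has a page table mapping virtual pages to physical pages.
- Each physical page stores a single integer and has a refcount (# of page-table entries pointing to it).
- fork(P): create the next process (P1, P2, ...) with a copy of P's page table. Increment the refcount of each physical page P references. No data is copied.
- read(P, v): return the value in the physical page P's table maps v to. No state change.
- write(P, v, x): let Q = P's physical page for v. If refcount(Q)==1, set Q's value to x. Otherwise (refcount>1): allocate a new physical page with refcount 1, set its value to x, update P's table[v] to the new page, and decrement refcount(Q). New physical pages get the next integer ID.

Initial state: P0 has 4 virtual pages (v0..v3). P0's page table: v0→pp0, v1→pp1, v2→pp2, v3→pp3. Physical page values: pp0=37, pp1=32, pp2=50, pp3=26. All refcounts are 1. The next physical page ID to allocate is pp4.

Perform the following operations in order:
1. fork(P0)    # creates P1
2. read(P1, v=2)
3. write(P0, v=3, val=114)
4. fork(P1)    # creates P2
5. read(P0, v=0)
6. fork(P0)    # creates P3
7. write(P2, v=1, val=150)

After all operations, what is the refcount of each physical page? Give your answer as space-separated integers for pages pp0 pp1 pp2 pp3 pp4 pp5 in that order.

Answer: 4 3 4 2 2 1

Derivation:
Op 1: fork(P0) -> P1. 4 ppages; refcounts: pp0:2 pp1:2 pp2:2 pp3:2
Op 2: read(P1, v2) -> 50. No state change.
Op 3: write(P0, v3, 114). refcount(pp3)=2>1 -> COPY to pp4. 5 ppages; refcounts: pp0:2 pp1:2 pp2:2 pp3:1 pp4:1
Op 4: fork(P1) -> P2. 5 ppages; refcounts: pp0:3 pp1:3 pp2:3 pp3:2 pp4:1
Op 5: read(P0, v0) -> 37. No state change.
Op 6: fork(P0) -> P3. 5 ppages; refcounts: pp0:4 pp1:4 pp2:4 pp3:2 pp4:2
Op 7: write(P2, v1, 150). refcount(pp1)=4>1 -> COPY to pp5. 6 ppages; refcounts: pp0:4 pp1:3 pp2:4 pp3:2 pp4:2 pp5:1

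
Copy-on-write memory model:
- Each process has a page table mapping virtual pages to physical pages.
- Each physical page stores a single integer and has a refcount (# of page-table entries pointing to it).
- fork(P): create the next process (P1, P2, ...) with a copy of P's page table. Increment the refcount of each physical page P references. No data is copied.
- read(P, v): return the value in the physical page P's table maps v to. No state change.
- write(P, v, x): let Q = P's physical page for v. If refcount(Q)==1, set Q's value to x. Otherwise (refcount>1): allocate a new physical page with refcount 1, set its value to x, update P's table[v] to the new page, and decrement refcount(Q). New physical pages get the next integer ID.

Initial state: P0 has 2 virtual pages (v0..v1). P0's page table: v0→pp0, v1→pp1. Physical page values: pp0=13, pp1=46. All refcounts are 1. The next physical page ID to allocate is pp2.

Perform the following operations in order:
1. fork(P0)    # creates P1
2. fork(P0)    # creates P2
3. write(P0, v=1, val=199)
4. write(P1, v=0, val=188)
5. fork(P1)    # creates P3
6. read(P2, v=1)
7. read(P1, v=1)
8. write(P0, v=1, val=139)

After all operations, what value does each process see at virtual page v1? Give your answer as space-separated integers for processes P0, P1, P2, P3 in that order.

Op 1: fork(P0) -> P1. 2 ppages; refcounts: pp0:2 pp1:2
Op 2: fork(P0) -> P2. 2 ppages; refcounts: pp0:3 pp1:3
Op 3: write(P0, v1, 199). refcount(pp1)=3>1 -> COPY to pp2. 3 ppages; refcounts: pp0:3 pp1:2 pp2:1
Op 4: write(P1, v0, 188). refcount(pp0)=3>1 -> COPY to pp3. 4 ppages; refcounts: pp0:2 pp1:2 pp2:1 pp3:1
Op 5: fork(P1) -> P3. 4 ppages; refcounts: pp0:2 pp1:3 pp2:1 pp3:2
Op 6: read(P2, v1) -> 46. No state change.
Op 7: read(P1, v1) -> 46. No state change.
Op 8: write(P0, v1, 139). refcount(pp2)=1 -> write in place. 4 ppages; refcounts: pp0:2 pp1:3 pp2:1 pp3:2
P0: v1 -> pp2 = 139
P1: v1 -> pp1 = 46
P2: v1 -> pp1 = 46
P3: v1 -> pp1 = 46

Answer: 139 46 46 46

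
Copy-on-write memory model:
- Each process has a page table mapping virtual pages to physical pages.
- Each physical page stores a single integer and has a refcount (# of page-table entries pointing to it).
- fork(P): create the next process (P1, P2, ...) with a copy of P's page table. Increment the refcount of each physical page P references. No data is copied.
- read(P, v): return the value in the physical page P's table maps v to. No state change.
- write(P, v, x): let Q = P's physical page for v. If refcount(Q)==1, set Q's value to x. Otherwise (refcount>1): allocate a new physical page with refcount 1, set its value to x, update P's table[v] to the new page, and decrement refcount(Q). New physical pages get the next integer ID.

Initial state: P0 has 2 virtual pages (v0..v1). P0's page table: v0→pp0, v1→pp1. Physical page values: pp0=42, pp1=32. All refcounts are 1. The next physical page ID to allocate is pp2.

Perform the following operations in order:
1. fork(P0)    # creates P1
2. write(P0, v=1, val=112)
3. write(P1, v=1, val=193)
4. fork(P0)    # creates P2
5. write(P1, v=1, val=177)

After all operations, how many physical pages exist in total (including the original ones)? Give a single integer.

Op 1: fork(P0) -> P1. 2 ppages; refcounts: pp0:2 pp1:2
Op 2: write(P0, v1, 112). refcount(pp1)=2>1 -> COPY to pp2. 3 ppages; refcounts: pp0:2 pp1:1 pp2:1
Op 3: write(P1, v1, 193). refcount(pp1)=1 -> write in place. 3 ppages; refcounts: pp0:2 pp1:1 pp2:1
Op 4: fork(P0) -> P2. 3 ppages; refcounts: pp0:3 pp1:1 pp2:2
Op 5: write(P1, v1, 177). refcount(pp1)=1 -> write in place. 3 ppages; refcounts: pp0:3 pp1:1 pp2:2

Answer: 3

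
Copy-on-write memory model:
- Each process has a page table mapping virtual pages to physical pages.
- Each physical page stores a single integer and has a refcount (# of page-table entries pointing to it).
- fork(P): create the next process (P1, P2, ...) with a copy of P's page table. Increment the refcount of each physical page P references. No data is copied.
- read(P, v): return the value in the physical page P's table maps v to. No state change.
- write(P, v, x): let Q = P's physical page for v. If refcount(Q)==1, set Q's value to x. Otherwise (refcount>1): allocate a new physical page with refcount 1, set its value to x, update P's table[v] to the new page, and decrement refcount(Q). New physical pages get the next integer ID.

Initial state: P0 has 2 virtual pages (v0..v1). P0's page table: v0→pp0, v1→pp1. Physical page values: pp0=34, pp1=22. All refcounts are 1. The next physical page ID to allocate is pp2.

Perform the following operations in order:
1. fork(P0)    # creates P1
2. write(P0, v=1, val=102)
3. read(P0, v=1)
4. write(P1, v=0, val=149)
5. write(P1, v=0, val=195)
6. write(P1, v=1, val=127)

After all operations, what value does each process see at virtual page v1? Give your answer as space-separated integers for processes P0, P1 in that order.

Answer: 102 127

Derivation:
Op 1: fork(P0) -> P1. 2 ppages; refcounts: pp0:2 pp1:2
Op 2: write(P0, v1, 102). refcount(pp1)=2>1 -> COPY to pp2. 3 ppages; refcounts: pp0:2 pp1:1 pp2:1
Op 3: read(P0, v1) -> 102. No state change.
Op 4: write(P1, v0, 149). refcount(pp0)=2>1 -> COPY to pp3. 4 ppages; refcounts: pp0:1 pp1:1 pp2:1 pp3:1
Op 5: write(P1, v0, 195). refcount(pp3)=1 -> write in place. 4 ppages; refcounts: pp0:1 pp1:1 pp2:1 pp3:1
Op 6: write(P1, v1, 127). refcount(pp1)=1 -> write in place. 4 ppages; refcounts: pp0:1 pp1:1 pp2:1 pp3:1
P0: v1 -> pp2 = 102
P1: v1 -> pp1 = 127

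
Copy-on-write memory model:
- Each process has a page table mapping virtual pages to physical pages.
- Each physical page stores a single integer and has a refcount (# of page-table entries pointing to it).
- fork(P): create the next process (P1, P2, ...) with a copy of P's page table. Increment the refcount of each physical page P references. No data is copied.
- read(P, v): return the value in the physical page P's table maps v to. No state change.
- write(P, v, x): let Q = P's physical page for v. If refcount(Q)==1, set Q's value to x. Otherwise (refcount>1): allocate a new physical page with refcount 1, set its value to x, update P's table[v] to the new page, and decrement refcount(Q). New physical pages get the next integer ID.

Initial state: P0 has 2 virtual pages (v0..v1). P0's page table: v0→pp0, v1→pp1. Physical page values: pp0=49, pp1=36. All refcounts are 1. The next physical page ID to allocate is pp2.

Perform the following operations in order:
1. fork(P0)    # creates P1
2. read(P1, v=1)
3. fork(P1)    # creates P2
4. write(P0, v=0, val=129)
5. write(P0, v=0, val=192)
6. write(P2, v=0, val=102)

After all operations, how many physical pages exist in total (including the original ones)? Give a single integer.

Answer: 4

Derivation:
Op 1: fork(P0) -> P1. 2 ppages; refcounts: pp0:2 pp1:2
Op 2: read(P1, v1) -> 36. No state change.
Op 3: fork(P1) -> P2. 2 ppages; refcounts: pp0:3 pp1:3
Op 4: write(P0, v0, 129). refcount(pp0)=3>1 -> COPY to pp2. 3 ppages; refcounts: pp0:2 pp1:3 pp2:1
Op 5: write(P0, v0, 192). refcount(pp2)=1 -> write in place. 3 ppages; refcounts: pp0:2 pp1:3 pp2:1
Op 6: write(P2, v0, 102). refcount(pp0)=2>1 -> COPY to pp3. 4 ppages; refcounts: pp0:1 pp1:3 pp2:1 pp3:1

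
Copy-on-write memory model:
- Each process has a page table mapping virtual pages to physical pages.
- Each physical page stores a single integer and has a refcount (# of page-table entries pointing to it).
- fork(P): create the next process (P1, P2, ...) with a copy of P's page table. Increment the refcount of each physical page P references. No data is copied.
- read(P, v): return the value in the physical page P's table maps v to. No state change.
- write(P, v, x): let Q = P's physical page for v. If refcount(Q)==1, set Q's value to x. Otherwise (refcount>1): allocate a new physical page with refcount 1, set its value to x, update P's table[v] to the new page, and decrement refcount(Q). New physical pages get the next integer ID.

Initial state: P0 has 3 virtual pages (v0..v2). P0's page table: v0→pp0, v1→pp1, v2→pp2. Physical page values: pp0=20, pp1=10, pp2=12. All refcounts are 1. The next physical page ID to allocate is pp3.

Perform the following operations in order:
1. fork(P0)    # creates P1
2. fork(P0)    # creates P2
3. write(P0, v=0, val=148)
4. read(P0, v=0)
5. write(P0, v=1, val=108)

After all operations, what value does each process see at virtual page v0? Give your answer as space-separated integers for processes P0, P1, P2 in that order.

Op 1: fork(P0) -> P1. 3 ppages; refcounts: pp0:2 pp1:2 pp2:2
Op 2: fork(P0) -> P2. 3 ppages; refcounts: pp0:3 pp1:3 pp2:3
Op 3: write(P0, v0, 148). refcount(pp0)=3>1 -> COPY to pp3. 4 ppages; refcounts: pp0:2 pp1:3 pp2:3 pp3:1
Op 4: read(P0, v0) -> 148. No state change.
Op 5: write(P0, v1, 108). refcount(pp1)=3>1 -> COPY to pp4. 5 ppages; refcounts: pp0:2 pp1:2 pp2:3 pp3:1 pp4:1
P0: v0 -> pp3 = 148
P1: v0 -> pp0 = 20
P2: v0 -> pp0 = 20

Answer: 148 20 20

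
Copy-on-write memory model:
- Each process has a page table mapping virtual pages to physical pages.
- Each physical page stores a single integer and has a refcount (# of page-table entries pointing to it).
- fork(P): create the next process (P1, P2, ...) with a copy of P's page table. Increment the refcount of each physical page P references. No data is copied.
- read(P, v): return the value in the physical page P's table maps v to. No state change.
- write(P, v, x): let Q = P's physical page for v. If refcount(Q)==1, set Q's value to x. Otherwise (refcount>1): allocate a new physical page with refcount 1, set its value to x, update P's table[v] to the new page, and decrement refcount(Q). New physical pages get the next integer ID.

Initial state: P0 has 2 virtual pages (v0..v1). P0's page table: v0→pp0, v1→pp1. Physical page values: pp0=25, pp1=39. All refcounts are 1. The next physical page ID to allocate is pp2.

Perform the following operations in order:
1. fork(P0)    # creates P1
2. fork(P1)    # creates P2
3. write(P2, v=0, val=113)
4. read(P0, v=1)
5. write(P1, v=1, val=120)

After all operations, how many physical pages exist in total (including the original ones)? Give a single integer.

Op 1: fork(P0) -> P1. 2 ppages; refcounts: pp0:2 pp1:2
Op 2: fork(P1) -> P2. 2 ppages; refcounts: pp0:3 pp1:3
Op 3: write(P2, v0, 113). refcount(pp0)=3>1 -> COPY to pp2. 3 ppages; refcounts: pp0:2 pp1:3 pp2:1
Op 4: read(P0, v1) -> 39. No state change.
Op 5: write(P1, v1, 120). refcount(pp1)=3>1 -> COPY to pp3. 4 ppages; refcounts: pp0:2 pp1:2 pp2:1 pp3:1

Answer: 4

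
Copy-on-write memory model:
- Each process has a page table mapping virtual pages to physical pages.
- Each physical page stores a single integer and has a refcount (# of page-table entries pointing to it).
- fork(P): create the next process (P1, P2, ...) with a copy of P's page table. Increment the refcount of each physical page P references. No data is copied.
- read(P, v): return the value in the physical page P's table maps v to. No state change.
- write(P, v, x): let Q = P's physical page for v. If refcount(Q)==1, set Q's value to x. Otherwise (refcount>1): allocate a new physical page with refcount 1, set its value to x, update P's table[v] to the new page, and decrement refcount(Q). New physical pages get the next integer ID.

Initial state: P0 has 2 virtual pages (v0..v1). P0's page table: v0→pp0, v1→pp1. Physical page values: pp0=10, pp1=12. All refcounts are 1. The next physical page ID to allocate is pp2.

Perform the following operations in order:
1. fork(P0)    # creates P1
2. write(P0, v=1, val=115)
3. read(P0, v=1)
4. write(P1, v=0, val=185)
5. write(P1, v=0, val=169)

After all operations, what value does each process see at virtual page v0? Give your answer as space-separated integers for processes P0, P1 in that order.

Op 1: fork(P0) -> P1. 2 ppages; refcounts: pp0:2 pp1:2
Op 2: write(P0, v1, 115). refcount(pp1)=2>1 -> COPY to pp2. 3 ppages; refcounts: pp0:2 pp1:1 pp2:1
Op 3: read(P0, v1) -> 115. No state change.
Op 4: write(P1, v0, 185). refcount(pp0)=2>1 -> COPY to pp3. 4 ppages; refcounts: pp0:1 pp1:1 pp2:1 pp3:1
Op 5: write(P1, v0, 169). refcount(pp3)=1 -> write in place. 4 ppages; refcounts: pp0:1 pp1:1 pp2:1 pp3:1
P0: v0 -> pp0 = 10
P1: v0 -> pp3 = 169

Answer: 10 169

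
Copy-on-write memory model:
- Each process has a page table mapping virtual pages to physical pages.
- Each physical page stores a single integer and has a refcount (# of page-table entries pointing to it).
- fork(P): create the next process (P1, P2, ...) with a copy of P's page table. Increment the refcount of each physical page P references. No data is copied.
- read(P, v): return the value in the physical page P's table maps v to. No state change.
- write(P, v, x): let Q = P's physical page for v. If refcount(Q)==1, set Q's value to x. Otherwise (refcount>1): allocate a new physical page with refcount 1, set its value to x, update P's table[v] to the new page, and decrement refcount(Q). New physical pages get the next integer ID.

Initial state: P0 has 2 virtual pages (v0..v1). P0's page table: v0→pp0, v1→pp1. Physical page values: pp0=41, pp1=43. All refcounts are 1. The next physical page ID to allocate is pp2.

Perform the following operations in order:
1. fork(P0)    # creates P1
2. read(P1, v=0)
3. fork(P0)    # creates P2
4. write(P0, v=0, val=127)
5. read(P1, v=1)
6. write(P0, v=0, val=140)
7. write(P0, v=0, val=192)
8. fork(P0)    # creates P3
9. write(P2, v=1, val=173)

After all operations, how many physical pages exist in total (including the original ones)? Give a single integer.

Op 1: fork(P0) -> P1. 2 ppages; refcounts: pp0:2 pp1:2
Op 2: read(P1, v0) -> 41. No state change.
Op 3: fork(P0) -> P2. 2 ppages; refcounts: pp0:3 pp1:3
Op 4: write(P0, v0, 127). refcount(pp0)=3>1 -> COPY to pp2. 3 ppages; refcounts: pp0:2 pp1:3 pp2:1
Op 5: read(P1, v1) -> 43. No state change.
Op 6: write(P0, v0, 140). refcount(pp2)=1 -> write in place. 3 ppages; refcounts: pp0:2 pp1:3 pp2:1
Op 7: write(P0, v0, 192). refcount(pp2)=1 -> write in place. 3 ppages; refcounts: pp0:2 pp1:3 pp2:1
Op 8: fork(P0) -> P3. 3 ppages; refcounts: pp0:2 pp1:4 pp2:2
Op 9: write(P2, v1, 173). refcount(pp1)=4>1 -> COPY to pp3. 4 ppages; refcounts: pp0:2 pp1:3 pp2:2 pp3:1

Answer: 4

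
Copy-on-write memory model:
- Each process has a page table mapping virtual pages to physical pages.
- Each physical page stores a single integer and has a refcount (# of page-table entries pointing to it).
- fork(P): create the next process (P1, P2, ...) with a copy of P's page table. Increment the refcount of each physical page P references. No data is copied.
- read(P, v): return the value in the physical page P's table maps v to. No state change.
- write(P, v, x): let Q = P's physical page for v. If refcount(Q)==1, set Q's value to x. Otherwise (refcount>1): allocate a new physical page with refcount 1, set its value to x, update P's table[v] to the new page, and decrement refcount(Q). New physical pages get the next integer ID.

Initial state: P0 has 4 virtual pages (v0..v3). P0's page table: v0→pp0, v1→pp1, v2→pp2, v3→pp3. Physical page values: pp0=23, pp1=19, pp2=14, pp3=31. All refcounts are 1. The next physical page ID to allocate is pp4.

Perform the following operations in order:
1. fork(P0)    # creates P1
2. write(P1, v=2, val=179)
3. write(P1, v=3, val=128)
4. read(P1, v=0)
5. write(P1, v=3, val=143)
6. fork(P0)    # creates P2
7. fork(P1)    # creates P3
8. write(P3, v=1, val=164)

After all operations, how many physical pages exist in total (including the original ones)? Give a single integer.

Op 1: fork(P0) -> P1. 4 ppages; refcounts: pp0:2 pp1:2 pp2:2 pp3:2
Op 2: write(P1, v2, 179). refcount(pp2)=2>1 -> COPY to pp4. 5 ppages; refcounts: pp0:2 pp1:2 pp2:1 pp3:2 pp4:1
Op 3: write(P1, v3, 128). refcount(pp3)=2>1 -> COPY to pp5. 6 ppages; refcounts: pp0:2 pp1:2 pp2:1 pp3:1 pp4:1 pp5:1
Op 4: read(P1, v0) -> 23. No state change.
Op 5: write(P1, v3, 143). refcount(pp5)=1 -> write in place. 6 ppages; refcounts: pp0:2 pp1:2 pp2:1 pp3:1 pp4:1 pp5:1
Op 6: fork(P0) -> P2. 6 ppages; refcounts: pp0:3 pp1:3 pp2:2 pp3:2 pp4:1 pp5:1
Op 7: fork(P1) -> P3. 6 ppages; refcounts: pp0:4 pp1:4 pp2:2 pp3:2 pp4:2 pp5:2
Op 8: write(P3, v1, 164). refcount(pp1)=4>1 -> COPY to pp6. 7 ppages; refcounts: pp0:4 pp1:3 pp2:2 pp3:2 pp4:2 pp5:2 pp6:1

Answer: 7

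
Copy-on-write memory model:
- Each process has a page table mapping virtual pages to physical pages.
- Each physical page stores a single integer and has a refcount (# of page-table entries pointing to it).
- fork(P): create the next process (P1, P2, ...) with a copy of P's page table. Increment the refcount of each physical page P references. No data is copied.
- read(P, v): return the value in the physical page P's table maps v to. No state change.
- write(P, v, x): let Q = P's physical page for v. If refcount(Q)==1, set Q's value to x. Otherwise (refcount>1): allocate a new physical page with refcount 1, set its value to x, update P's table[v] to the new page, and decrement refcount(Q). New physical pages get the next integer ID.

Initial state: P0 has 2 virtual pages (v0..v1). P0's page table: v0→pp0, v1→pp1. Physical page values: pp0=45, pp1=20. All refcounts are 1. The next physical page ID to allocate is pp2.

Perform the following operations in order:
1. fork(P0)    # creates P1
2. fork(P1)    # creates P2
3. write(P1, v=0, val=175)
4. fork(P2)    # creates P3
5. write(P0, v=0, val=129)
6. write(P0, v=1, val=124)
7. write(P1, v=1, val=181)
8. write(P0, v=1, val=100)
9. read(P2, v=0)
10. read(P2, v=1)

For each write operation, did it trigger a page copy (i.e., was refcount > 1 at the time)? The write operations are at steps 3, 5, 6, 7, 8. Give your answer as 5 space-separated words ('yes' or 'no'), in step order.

Op 1: fork(P0) -> P1. 2 ppages; refcounts: pp0:2 pp1:2
Op 2: fork(P1) -> P2. 2 ppages; refcounts: pp0:3 pp1:3
Op 3: write(P1, v0, 175). refcount(pp0)=3>1 -> COPY to pp2. 3 ppages; refcounts: pp0:2 pp1:3 pp2:1
Op 4: fork(P2) -> P3. 3 ppages; refcounts: pp0:3 pp1:4 pp2:1
Op 5: write(P0, v0, 129). refcount(pp0)=3>1 -> COPY to pp3. 4 ppages; refcounts: pp0:2 pp1:4 pp2:1 pp3:1
Op 6: write(P0, v1, 124). refcount(pp1)=4>1 -> COPY to pp4. 5 ppages; refcounts: pp0:2 pp1:3 pp2:1 pp3:1 pp4:1
Op 7: write(P1, v1, 181). refcount(pp1)=3>1 -> COPY to pp5. 6 ppages; refcounts: pp0:2 pp1:2 pp2:1 pp3:1 pp4:1 pp5:1
Op 8: write(P0, v1, 100). refcount(pp4)=1 -> write in place. 6 ppages; refcounts: pp0:2 pp1:2 pp2:1 pp3:1 pp4:1 pp5:1
Op 9: read(P2, v0) -> 45. No state change.
Op 10: read(P2, v1) -> 20. No state change.

yes yes yes yes no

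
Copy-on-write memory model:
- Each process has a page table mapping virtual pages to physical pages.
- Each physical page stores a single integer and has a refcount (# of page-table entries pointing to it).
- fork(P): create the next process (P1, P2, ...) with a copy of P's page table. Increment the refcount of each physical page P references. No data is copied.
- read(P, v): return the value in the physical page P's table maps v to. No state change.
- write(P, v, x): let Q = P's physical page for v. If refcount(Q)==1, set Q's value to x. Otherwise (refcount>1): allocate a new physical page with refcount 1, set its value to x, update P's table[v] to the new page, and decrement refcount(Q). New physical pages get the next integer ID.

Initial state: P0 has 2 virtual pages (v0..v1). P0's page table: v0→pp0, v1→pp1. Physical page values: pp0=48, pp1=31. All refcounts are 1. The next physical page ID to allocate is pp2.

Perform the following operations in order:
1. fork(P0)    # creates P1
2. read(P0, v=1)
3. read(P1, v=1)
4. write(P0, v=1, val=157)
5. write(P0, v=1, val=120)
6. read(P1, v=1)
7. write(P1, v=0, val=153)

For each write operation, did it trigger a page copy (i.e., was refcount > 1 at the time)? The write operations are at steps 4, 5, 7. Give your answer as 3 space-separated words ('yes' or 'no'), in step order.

Op 1: fork(P0) -> P1. 2 ppages; refcounts: pp0:2 pp1:2
Op 2: read(P0, v1) -> 31. No state change.
Op 3: read(P1, v1) -> 31. No state change.
Op 4: write(P0, v1, 157). refcount(pp1)=2>1 -> COPY to pp2. 3 ppages; refcounts: pp0:2 pp1:1 pp2:1
Op 5: write(P0, v1, 120). refcount(pp2)=1 -> write in place. 3 ppages; refcounts: pp0:2 pp1:1 pp2:1
Op 6: read(P1, v1) -> 31. No state change.
Op 7: write(P1, v0, 153). refcount(pp0)=2>1 -> COPY to pp3. 4 ppages; refcounts: pp0:1 pp1:1 pp2:1 pp3:1

yes no yes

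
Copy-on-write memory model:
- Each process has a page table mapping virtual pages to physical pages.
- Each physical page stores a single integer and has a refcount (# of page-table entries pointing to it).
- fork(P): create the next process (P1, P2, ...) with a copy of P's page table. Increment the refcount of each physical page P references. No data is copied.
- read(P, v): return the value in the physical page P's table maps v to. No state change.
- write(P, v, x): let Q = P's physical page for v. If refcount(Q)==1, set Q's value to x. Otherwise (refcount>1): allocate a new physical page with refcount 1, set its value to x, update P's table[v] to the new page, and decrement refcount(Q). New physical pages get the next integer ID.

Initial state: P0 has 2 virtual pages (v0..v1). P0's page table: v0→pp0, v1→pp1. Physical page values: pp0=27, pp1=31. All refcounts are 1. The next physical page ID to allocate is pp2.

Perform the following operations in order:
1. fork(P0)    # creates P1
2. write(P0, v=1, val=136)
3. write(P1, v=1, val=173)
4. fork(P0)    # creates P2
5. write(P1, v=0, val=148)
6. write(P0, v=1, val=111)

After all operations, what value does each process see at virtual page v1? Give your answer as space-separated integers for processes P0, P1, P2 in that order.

Answer: 111 173 136

Derivation:
Op 1: fork(P0) -> P1. 2 ppages; refcounts: pp0:2 pp1:2
Op 2: write(P0, v1, 136). refcount(pp1)=2>1 -> COPY to pp2. 3 ppages; refcounts: pp0:2 pp1:1 pp2:1
Op 3: write(P1, v1, 173). refcount(pp1)=1 -> write in place. 3 ppages; refcounts: pp0:2 pp1:1 pp2:1
Op 4: fork(P0) -> P2. 3 ppages; refcounts: pp0:3 pp1:1 pp2:2
Op 5: write(P1, v0, 148). refcount(pp0)=3>1 -> COPY to pp3. 4 ppages; refcounts: pp0:2 pp1:1 pp2:2 pp3:1
Op 6: write(P0, v1, 111). refcount(pp2)=2>1 -> COPY to pp4. 5 ppages; refcounts: pp0:2 pp1:1 pp2:1 pp3:1 pp4:1
P0: v1 -> pp4 = 111
P1: v1 -> pp1 = 173
P2: v1 -> pp2 = 136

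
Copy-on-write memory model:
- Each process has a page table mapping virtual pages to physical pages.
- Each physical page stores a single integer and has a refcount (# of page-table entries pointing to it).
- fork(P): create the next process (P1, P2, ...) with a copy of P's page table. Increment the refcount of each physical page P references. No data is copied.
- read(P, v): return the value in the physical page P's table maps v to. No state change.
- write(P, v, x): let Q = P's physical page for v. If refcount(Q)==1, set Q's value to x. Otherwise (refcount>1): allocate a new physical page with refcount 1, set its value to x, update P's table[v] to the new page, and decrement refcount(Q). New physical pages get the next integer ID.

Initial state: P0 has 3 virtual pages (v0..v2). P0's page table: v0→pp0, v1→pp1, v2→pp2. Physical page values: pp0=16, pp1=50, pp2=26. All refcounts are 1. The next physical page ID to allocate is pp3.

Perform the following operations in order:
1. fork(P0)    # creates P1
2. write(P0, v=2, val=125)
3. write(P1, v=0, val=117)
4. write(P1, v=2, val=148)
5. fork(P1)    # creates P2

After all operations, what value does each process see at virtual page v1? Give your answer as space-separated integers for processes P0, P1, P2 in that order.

Op 1: fork(P0) -> P1. 3 ppages; refcounts: pp0:2 pp1:2 pp2:2
Op 2: write(P0, v2, 125). refcount(pp2)=2>1 -> COPY to pp3. 4 ppages; refcounts: pp0:2 pp1:2 pp2:1 pp3:1
Op 3: write(P1, v0, 117). refcount(pp0)=2>1 -> COPY to pp4. 5 ppages; refcounts: pp0:1 pp1:2 pp2:1 pp3:1 pp4:1
Op 4: write(P1, v2, 148). refcount(pp2)=1 -> write in place. 5 ppages; refcounts: pp0:1 pp1:2 pp2:1 pp3:1 pp4:1
Op 5: fork(P1) -> P2. 5 ppages; refcounts: pp0:1 pp1:3 pp2:2 pp3:1 pp4:2
P0: v1 -> pp1 = 50
P1: v1 -> pp1 = 50
P2: v1 -> pp1 = 50

Answer: 50 50 50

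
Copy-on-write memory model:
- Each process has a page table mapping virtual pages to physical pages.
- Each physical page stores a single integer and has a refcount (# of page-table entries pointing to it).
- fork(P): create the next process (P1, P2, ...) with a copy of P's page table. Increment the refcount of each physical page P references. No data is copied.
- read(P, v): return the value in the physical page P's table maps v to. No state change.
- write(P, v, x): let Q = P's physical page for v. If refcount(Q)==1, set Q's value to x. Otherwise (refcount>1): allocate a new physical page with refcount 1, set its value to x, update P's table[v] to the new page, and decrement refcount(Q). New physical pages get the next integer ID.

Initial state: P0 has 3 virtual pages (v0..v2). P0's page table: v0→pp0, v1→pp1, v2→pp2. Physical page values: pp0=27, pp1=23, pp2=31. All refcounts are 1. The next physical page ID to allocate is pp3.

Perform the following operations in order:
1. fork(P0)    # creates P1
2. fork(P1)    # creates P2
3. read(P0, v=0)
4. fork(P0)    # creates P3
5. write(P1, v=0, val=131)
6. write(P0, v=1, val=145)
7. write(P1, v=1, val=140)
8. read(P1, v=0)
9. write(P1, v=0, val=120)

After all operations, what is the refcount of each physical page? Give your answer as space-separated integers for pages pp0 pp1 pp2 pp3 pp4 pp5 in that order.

Op 1: fork(P0) -> P1. 3 ppages; refcounts: pp0:2 pp1:2 pp2:2
Op 2: fork(P1) -> P2. 3 ppages; refcounts: pp0:3 pp1:3 pp2:3
Op 3: read(P0, v0) -> 27. No state change.
Op 4: fork(P0) -> P3. 3 ppages; refcounts: pp0:4 pp1:4 pp2:4
Op 5: write(P1, v0, 131). refcount(pp0)=4>1 -> COPY to pp3. 4 ppages; refcounts: pp0:3 pp1:4 pp2:4 pp3:1
Op 6: write(P0, v1, 145). refcount(pp1)=4>1 -> COPY to pp4. 5 ppages; refcounts: pp0:3 pp1:3 pp2:4 pp3:1 pp4:1
Op 7: write(P1, v1, 140). refcount(pp1)=3>1 -> COPY to pp5. 6 ppages; refcounts: pp0:3 pp1:2 pp2:4 pp3:1 pp4:1 pp5:1
Op 8: read(P1, v0) -> 131. No state change.
Op 9: write(P1, v0, 120). refcount(pp3)=1 -> write in place. 6 ppages; refcounts: pp0:3 pp1:2 pp2:4 pp3:1 pp4:1 pp5:1

Answer: 3 2 4 1 1 1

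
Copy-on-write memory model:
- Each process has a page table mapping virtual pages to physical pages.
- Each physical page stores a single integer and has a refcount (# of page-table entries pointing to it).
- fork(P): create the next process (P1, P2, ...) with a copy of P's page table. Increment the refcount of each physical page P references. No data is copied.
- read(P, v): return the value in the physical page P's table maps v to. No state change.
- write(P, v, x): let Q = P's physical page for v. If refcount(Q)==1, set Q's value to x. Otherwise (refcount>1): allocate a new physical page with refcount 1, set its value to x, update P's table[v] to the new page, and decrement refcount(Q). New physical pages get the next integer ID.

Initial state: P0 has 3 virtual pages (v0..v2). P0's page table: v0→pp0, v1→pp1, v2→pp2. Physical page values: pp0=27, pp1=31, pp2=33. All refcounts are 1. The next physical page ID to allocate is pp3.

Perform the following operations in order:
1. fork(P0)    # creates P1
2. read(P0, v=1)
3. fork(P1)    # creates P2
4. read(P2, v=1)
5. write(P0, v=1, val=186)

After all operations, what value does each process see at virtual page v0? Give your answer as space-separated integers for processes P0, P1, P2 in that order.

Answer: 27 27 27

Derivation:
Op 1: fork(P0) -> P1. 3 ppages; refcounts: pp0:2 pp1:2 pp2:2
Op 2: read(P0, v1) -> 31. No state change.
Op 3: fork(P1) -> P2. 3 ppages; refcounts: pp0:3 pp1:3 pp2:3
Op 4: read(P2, v1) -> 31. No state change.
Op 5: write(P0, v1, 186). refcount(pp1)=3>1 -> COPY to pp3. 4 ppages; refcounts: pp0:3 pp1:2 pp2:3 pp3:1
P0: v0 -> pp0 = 27
P1: v0 -> pp0 = 27
P2: v0 -> pp0 = 27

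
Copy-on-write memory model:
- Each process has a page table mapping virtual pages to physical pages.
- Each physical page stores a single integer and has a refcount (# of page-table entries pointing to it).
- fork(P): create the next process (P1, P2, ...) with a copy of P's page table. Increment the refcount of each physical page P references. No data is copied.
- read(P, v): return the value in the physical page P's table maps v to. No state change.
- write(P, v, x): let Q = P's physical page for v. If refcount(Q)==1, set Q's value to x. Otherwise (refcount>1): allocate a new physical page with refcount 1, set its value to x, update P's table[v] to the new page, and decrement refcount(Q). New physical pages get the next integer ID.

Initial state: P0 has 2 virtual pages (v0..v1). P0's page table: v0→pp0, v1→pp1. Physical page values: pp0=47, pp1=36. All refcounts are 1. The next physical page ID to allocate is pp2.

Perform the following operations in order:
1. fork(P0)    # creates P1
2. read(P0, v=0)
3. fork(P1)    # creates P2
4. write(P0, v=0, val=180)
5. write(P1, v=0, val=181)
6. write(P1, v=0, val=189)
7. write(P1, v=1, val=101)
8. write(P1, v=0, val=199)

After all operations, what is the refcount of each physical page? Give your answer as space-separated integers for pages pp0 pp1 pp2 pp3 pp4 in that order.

Answer: 1 2 1 1 1

Derivation:
Op 1: fork(P0) -> P1. 2 ppages; refcounts: pp0:2 pp1:2
Op 2: read(P0, v0) -> 47. No state change.
Op 3: fork(P1) -> P2. 2 ppages; refcounts: pp0:3 pp1:3
Op 4: write(P0, v0, 180). refcount(pp0)=3>1 -> COPY to pp2. 3 ppages; refcounts: pp0:2 pp1:3 pp2:1
Op 5: write(P1, v0, 181). refcount(pp0)=2>1 -> COPY to pp3. 4 ppages; refcounts: pp0:1 pp1:3 pp2:1 pp3:1
Op 6: write(P1, v0, 189). refcount(pp3)=1 -> write in place. 4 ppages; refcounts: pp0:1 pp1:3 pp2:1 pp3:1
Op 7: write(P1, v1, 101). refcount(pp1)=3>1 -> COPY to pp4. 5 ppages; refcounts: pp0:1 pp1:2 pp2:1 pp3:1 pp4:1
Op 8: write(P1, v0, 199). refcount(pp3)=1 -> write in place. 5 ppages; refcounts: pp0:1 pp1:2 pp2:1 pp3:1 pp4:1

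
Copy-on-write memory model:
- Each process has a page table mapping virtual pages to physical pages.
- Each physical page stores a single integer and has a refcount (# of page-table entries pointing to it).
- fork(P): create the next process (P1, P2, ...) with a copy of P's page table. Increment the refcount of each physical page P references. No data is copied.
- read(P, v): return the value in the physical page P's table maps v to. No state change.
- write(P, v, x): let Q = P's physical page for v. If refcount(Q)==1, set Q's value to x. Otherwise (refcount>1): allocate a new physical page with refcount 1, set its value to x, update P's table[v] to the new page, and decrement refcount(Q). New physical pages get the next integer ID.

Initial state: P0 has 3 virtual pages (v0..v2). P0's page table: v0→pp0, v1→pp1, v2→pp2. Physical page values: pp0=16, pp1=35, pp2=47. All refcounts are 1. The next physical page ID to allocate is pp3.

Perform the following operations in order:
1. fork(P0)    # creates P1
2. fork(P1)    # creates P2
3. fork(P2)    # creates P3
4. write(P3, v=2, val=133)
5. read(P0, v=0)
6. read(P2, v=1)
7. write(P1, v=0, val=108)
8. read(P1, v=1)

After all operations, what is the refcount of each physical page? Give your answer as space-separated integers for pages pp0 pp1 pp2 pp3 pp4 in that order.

Answer: 3 4 3 1 1

Derivation:
Op 1: fork(P0) -> P1. 3 ppages; refcounts: pp0:2 pp1:2 pp2:2
Op 2: fork(P1) -> P2. 3 ppages; refcounts: pp0:3 pp1:3 pp2:3
Op 3: fork(P2) -> P3. 3 ppages; refcounts: pp0:4 pp1:4 pp2:4
Op 4: write(P3, v2, 133). refcount(pp2)=4>1 -> COPY to pp3. 4 ppages; refcounts: pp0:4 pp1:4 pp2:3 pp3:1
Op 5: read(P0, v0) -> 16. No state change.
Op 6: read(P2, v1) -> 35. No state change.
Op 7: write(P1, v0, 108). refcount(pp0)=4>1 -> COPY to pp4. 5 ppages; refcounts: pp0:3 pp1:4 pp2:3 pp3:1 pp4:1
Op 8: read(P1, v1) -> 35. No state change.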